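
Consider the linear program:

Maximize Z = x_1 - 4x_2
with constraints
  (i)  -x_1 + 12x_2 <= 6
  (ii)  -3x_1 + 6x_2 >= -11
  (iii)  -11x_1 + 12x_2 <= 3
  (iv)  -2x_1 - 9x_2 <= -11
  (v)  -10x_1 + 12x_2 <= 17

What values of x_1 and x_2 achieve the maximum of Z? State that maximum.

x_1 = 55/13, x_2 = 11/39, maximum Z = 121/39

Vertices and Z = x_1 - 4x_2:
  (28/5, 29/30) → Z = 26/15
  (26/11, 23/33) → Z = -14/33
  (55/13, 11/39) → Z = 121/39

At the optimal vertex, -3x_1 + 6x_2 = -11 and -2x_1 - 9x_2 = -11.
Solving simultaneously gives x_1 = 55/13, x_2 = 11/39.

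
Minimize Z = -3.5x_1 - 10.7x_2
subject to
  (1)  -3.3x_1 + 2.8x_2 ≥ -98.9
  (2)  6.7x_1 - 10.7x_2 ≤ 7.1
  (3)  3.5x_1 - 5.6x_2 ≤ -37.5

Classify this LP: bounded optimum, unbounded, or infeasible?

unbounded

From the feasible point (2353/31, 23495/434), moving in the direction (2.8, 3.3) keeps every constraint satisfied while Z decreases without bound.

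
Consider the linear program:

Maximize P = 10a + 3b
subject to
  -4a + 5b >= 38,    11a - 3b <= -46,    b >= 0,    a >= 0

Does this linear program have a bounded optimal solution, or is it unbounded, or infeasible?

unbounded

From the feasible point (0, 46/3), moving in the direction (0, 1) keeps every constraint satisfied while P increases without bound.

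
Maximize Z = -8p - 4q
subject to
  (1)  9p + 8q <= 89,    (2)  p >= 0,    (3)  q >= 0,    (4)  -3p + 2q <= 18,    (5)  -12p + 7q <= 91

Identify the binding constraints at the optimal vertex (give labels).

Extreme points and Z = -8p - 4q:
  (89/9, 0) → Z = -712/9
  (17/21, 143/14) → Z = -142/3
  (0, 0) → Z = 0
  (0, 9) → Z = -36

The maximum is at (0, 0). Substituting into each constraint, equality holds for (2) and (3); the remaining constraints have slack.

(2) and (3)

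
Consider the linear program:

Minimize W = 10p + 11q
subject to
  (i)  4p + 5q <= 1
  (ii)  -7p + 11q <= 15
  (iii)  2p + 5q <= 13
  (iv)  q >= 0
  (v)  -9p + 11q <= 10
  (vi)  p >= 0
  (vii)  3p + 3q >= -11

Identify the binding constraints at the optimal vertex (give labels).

Feasible corners and W = 10p + 11q:
  (1/4, 0) → W = 5/2
  (0, 1/5) → W = 11/5
  (0, 0) → W = 0

The minimum is at (0, 0). Substituting into each constraint, equality holds for (iv) and (vi); the remaining constraints have slack.

(iv) and (vi)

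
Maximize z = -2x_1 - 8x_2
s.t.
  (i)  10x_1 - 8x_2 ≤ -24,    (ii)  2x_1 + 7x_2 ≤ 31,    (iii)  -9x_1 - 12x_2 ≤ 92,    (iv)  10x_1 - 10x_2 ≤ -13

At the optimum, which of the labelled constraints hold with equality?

Vertices and z = -2x_1 - 8x_2:
  (40/43, 179/43) → z = -1512/43
  (-16/3, -11/3) → z = 40
  (-1016/39, 463/39) → z = -1672/39

The maximum is at (-16/3, -11/3). Substituting into each constraint, equality holds for (i) and (iii); the remaining constraints have slack.

(i) and (iii)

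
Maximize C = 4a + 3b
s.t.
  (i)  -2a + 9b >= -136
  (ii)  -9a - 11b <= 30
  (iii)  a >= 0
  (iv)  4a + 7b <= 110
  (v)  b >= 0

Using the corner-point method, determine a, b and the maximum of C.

a = 55/2, b = 0, maximum C = 110

Corner points and C = 4a + 3b:
  (0, 110/7) → C = 330/7
  (0, 0) → C = 0
  (55/2, 0) → C = 110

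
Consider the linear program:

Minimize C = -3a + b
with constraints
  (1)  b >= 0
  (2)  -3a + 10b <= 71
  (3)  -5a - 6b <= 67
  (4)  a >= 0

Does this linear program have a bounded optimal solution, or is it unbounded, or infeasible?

From the feasible point (0, 0), moving in the direction (10, 3) keeps every constraint satisfied while C decreases without bound.

unbounded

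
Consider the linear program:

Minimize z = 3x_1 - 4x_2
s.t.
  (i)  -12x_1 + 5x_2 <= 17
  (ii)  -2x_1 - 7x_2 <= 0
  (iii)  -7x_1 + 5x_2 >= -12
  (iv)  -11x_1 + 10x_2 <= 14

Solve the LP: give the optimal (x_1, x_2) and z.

x_1 = 38/3, x_2 = 46/3, minimum z = -70/3

Corner points and z = 3x_1 - 4x_2:
  (84/59, -24/59) → z = 348/59
  (-98/97, 28/97) → z = -406/97
  (38/3, 46/3) → z = -70/3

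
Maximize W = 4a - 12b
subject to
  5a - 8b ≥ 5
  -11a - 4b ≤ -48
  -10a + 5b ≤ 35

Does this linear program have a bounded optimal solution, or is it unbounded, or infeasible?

From the feasible point (101/27, 185/108), moving in the direction (4, -11) keeps every constraint satisfied while W increases without bound.

unbounded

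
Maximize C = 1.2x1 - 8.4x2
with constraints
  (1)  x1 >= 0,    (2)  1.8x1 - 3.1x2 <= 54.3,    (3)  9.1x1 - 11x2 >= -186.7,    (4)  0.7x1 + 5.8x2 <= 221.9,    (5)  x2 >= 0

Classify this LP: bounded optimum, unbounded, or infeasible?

Feasible corners and C = 1.2x1 - 8.4x2:
  (0, 1867/110) → C = -39207/275
  (0, 0) → C = 0
  (100283/1261, 36141/1261) → C = -916224/6305
  (181/6, 0) → C = 36.2
  (11317/504, 5119/144) → C = -228197/840
The feasible region has finitely many vertices and no improving ray; the maximum is 36.2 at (181/6, 0).

bounded optimum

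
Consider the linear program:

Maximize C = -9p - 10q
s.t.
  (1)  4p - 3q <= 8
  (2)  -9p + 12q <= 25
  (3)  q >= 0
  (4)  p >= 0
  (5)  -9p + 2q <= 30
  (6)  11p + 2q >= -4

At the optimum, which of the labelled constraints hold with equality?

Extreme points and C = -9p - 10q:
  (57/7, 172/21) → C = -3259/21
  (2, 0) → C = -18
  (0, 25/12) → C = -125/6
  (0, 0) → C = 0

The maximum is at (0, 0). Substituting into each constraint, equality holds for (3) and (4); the remaining constraints have slack.

(3) and (4)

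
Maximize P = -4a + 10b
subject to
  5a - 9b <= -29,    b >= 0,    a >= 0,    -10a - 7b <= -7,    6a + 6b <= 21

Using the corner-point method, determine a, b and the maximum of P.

Corner points and P = -4a + 10b:
  (0, 29/9) → P = 290/9
  (5/28, 93/28) → P = 65/2
  (0, 7/2) → P = 35

a = 0, b = 7/2, maximum P = 35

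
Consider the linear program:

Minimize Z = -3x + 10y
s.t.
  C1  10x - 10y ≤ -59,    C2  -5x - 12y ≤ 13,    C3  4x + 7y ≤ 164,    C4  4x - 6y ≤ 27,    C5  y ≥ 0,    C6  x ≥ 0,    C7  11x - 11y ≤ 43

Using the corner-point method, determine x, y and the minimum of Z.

Vertices and Z = -3x + 10y:
  (1227/110, 938/55) → Z = 15079/110
  (0, 59/10) → Z = 59
  (0, 164/7) → Z = 1640/7

The optimum lies where 10x - 10y = -59 and x = 0.
Solving simultaneously gives x = 0, y = 59/10.

x = 0, y = 59/10, minimum Z = 59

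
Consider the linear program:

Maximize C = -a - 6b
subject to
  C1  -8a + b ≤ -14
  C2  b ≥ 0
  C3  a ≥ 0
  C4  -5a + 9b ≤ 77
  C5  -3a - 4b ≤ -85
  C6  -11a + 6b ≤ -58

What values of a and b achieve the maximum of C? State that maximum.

Feasible corners and C = -a - 6b:
  (85/3, 0) → C = -85/3
  (328/23, 379/23) → C = -2602/23
  (371/31, 761/62) → C = -2654/31
The feasible region is unbounded (it extends along (9, 5), (1, 0)), but C strictly decreases along every unbounded feasible direction, so there is no improving ray and the maximum is attained at a vertex.

The binding constraints are b = 0 and -3a - 4b = -85.
Solving simultaneously gives a = 85/3, b = 0.

a = 85/3, b = 0, maximum C = -85/3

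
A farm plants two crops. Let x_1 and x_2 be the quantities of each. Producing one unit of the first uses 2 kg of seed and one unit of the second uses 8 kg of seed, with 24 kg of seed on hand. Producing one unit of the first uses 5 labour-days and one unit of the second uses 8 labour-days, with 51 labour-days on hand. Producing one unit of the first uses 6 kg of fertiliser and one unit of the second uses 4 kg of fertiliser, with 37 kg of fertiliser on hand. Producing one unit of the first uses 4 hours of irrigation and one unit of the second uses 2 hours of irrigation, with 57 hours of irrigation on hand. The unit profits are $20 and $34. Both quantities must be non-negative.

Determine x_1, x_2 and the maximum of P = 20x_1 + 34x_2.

x_1 = 5, x_2 = 7/4, maximum P = 319/2

Corner points and P = 20x_1 + 34x_2:
  (0, 0) → P = 0
  (0, 3) → P = 102
  (37/6, 0) → P = 370/3
  (5, 7/4) → P = 319/2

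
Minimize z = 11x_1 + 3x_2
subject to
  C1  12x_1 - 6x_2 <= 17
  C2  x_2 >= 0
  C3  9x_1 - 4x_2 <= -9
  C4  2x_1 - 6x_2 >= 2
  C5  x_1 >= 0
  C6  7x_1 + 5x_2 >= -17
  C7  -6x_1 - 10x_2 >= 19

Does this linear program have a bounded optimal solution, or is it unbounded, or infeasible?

The boundaries 7x_1 + 5x_2 = -17 and -6x_1 - 10x_2 = 19 meet at (-15/8, -31/40), but that point violates x_2 ≥ 0. Every candidate vertex is excluded by some other constraint, so the feasible region is empty.

infeasible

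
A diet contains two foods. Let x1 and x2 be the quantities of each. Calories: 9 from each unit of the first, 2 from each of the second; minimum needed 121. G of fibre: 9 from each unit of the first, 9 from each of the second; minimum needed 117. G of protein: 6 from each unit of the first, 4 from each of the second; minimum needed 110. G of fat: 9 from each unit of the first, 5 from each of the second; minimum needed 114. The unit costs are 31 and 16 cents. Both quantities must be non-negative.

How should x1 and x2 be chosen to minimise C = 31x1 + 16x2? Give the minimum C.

x1 = 11, x2 = 11, minimum C = 517

The feasible region is unbounded (it extends along (0, 1), (1, 0)), but C strictly increases along every unbounded feasible direction, so there is no improving ray and the minimum is attained at a vertex.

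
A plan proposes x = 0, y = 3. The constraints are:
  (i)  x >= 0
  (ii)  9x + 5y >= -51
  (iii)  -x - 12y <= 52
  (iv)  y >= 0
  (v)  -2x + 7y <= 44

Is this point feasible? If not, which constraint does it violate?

(i): 0 ≥ 0 ✓
(ii): 15 ≥ -51 ✓
(iii): -36 ≤ 52 ✓
(iv): 3 ≥ 0 ✓
(v): 21 ≤ 44 ✓

feasible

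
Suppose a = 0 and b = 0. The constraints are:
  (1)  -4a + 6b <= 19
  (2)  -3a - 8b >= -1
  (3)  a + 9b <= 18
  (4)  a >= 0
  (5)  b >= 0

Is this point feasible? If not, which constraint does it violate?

(1): 0 ≤ 19 ✓
(2): 0 ≥ -1 ✓
(3): 0 ≤ 18 ✓
(4): 0 ≥ 0 ✓
(5): 0 ≥ 0 ✓

feasible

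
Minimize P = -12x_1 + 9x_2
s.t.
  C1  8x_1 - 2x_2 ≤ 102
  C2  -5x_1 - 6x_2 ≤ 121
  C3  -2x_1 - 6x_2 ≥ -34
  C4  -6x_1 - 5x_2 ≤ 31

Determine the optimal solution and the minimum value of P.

x_1 = 112/13, x_2 = -215/13, minimum P = -3279/13

Feasible corners and P = -12x_1 + 9x_2:
  (170/13, 17/13) → P = -1887/13
  (112/13, -215/13) → P = -3279/13
  (-178/13, 133/13) → P = 3333/13

The optimum lies where 8x_1 - 2x_2 = 102 and -6x_1 - 5x_2 = 31.
Solving simultaneously gives x_1 = 112/13, x_2 = -215/13.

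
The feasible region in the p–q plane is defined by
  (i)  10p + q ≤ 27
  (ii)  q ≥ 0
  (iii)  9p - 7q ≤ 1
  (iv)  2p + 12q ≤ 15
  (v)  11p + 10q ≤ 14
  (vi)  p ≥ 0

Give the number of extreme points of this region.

The feasible vertices (each the meet of two boundaries and inside every other half-plane) are:
  (1/9, 0)
  (0, 0)
  (108/167, 115/167)
  (9/56, 137/112)
  (0, 5/4)

5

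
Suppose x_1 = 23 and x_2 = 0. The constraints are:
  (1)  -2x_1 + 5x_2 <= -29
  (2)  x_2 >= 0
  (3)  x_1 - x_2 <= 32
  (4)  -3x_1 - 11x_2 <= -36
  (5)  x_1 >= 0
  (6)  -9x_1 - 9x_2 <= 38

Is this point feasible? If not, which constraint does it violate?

feasible

(1): -46 ≤ -29 ✓
(2): 0 ≥ 0 ✓
(3): 23 ≤ 32 ✓
(4): -69 ≤ -36 ✓
(5): 23 ≥ 0 ✓
(6): -207 ≤ 38 ✓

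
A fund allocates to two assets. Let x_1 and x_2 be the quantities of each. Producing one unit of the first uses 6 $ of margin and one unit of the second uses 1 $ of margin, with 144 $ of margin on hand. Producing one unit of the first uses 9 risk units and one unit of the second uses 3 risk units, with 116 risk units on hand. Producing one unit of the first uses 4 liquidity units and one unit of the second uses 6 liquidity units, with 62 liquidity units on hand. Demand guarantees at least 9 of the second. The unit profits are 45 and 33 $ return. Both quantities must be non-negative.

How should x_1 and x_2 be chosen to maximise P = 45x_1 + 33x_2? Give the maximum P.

x_1 = 2, x_2 = 9, maximum P = 387

Extreme points and P = 45x_1 + 33x_2:
  (0, 31/3) → P = 341
  (0, 9) → P = 297
  (2, 9) → P = 387

At the optimal vertex, 4x_1 + 6x_2 = 62 and x_2 = 9.
Solving simultaneously gives x_1 = 2, x_2 = 9.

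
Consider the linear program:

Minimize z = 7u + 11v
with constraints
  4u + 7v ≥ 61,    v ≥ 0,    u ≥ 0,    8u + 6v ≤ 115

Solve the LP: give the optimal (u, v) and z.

Extreme points and z = 7u + 11v:
  (0, 61/7) → z = 671/7
  (439/32, 7/8) → z = 3381/32
  (0, 115/6) → z = 1265/6

u = 0, v = 61/7, minimum z = 671/7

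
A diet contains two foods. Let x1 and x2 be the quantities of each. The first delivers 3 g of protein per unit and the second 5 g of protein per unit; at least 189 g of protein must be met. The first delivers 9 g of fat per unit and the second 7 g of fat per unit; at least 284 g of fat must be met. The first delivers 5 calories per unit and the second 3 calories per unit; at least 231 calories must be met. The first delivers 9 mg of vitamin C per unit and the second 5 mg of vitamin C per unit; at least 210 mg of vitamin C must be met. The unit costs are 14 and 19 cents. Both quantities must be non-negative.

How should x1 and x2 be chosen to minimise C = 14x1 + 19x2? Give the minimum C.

x1 = 147/4, x2 = 63/4, minimum C = 3255/4

Vertices and C = 14x1 + 19x2:
  (0, 77) → C = 1463
  (63, 0) → C = 882
  (147/4, 63/4) → C = 3255/4
The feasible region is unbounded (it extends along (0, 1), (1, 0)), but C strictly increases along every unbounded feasible direction, so there is no improving ray and the minimum is attained at a vertex.

The binding constraints are 3x1 + 5x2 = 189 and 5x1 + 3x2 = 231.
Solving simultaneously gives x1 = 147/4, x2 = 63/4.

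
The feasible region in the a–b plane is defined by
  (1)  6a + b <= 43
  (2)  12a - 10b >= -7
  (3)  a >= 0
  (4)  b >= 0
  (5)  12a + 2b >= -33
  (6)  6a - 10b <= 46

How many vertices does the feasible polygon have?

Pairwise boundary intersections that survive every other constraint:
  (47/8, 31/4)
  (43/6, 0)
  (0, 7/10)
  (0, 0)

4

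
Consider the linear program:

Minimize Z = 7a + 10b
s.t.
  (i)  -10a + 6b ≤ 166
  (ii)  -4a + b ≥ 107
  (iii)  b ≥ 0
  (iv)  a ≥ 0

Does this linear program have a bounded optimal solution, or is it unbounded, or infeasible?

infeasible

The boundaries -10a + 6b = 166 and a = 0 meet at (0, 83/3), but that point violates -4a + b ≥ 107. Every candidate vertex is excluded by some other constraint, so the feasible region is empty.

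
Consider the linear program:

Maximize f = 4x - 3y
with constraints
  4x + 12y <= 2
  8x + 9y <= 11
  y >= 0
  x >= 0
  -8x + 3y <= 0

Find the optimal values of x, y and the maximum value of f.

Extreme points and f = 4x - 3y:
  (1/2, 0) → f = 2
  (1/18, 4/27) → f = -2/9
  (0, 0) → f = 0

x = 1/2, y = 0, maximum f = 2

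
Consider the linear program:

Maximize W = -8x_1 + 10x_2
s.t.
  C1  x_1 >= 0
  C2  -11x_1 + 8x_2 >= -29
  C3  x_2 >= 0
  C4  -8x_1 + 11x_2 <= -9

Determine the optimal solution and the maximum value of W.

x_1 = 9/8, x_2 = 0, maximum W = -9

Extreme points and W = -8x_1 + 10x_2:
  (29/11, 0) → W = -232/11
  (13/3, 7/3) → W = -34/3
  (9/8, 0) → W = -9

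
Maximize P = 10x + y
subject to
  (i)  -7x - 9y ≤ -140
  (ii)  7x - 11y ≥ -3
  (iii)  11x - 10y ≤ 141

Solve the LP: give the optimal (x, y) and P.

x = 31, y = 20, maximum P = 330

Corner points and P = 10x + y:
  (1513/140, 143/20) → P = 16131/140
  (2669/169, 553/169) → P = 27243/169
  (31, 20) → P = 330

The binding constraints are 7x - 11y = -3 and 11x - 10y = 141.
Solving simultaneously gives x = 31, y = 20.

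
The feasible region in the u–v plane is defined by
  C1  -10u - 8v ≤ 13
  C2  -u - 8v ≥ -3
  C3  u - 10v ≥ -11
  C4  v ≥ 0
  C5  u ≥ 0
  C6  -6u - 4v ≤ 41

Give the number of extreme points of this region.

3

Of the 15 pairwise boundary intersections, those satisfying every inequality are:
  (3, 0)
  (0, 3/8)
  (0, 0)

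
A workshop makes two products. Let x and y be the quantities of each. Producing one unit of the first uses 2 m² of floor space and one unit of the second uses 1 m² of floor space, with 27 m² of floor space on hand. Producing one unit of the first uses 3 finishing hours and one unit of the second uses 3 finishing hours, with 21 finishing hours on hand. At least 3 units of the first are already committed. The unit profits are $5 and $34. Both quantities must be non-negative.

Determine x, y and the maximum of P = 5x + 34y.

x = 3, y = 4, maximum P = 151

Extreme points and P = 5x + 34y:
  (7, 0) → P = 35
  (3, 0) → P = 15
  (3, 4) → P = 151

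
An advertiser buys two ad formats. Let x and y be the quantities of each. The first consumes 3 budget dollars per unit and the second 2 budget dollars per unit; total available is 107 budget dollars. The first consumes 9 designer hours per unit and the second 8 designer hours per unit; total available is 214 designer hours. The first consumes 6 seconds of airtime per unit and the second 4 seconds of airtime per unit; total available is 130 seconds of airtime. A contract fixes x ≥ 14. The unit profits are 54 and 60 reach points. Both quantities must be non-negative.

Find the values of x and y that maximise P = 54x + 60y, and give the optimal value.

x = 14, y = 11, maximum P = 1416

The optimum lies where 9x + 8y = 214 and x = 14.
Solving simultaneously gives x = 14, y = 11.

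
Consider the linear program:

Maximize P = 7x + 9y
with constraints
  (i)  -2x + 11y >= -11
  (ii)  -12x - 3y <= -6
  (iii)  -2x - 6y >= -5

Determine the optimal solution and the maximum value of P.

x = 121/34, y = -6/17, maximum P = 739/34

Extreme points and P = 7x + 9y:
  (33/46, -20/23) → P = -129/46
  (121/34, -6/17) → P = 739/34
  (7/22, 8/11) → P = 193/22

At the optimal vertex, -2x + 11y = -11 and -2x - 6y = -5.
Solving simultaneously gives x = 121/34, y = -6/17.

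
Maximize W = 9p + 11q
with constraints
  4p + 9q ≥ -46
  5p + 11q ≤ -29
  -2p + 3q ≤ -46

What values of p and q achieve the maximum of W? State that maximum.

The optimum lies where 4p + 9q = -46 and 5p + 11q = -29.
Solving simultaneously gives p = 245, q = -114.

p = 245, q = -114, maximum W = 951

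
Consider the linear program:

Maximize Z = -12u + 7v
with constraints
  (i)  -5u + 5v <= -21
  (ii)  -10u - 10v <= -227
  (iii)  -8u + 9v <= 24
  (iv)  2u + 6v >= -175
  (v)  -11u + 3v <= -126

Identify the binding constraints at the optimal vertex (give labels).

(i) and (v)

Corner points and Z = -12u + 7v:
  (309/5, 288/5) → Z = -1692/5
  (567/40, 399/40) → Z = -4011/40
  (389/5, -551/10) → Z = -13193/10
  (1941/140, 1237/140) → Z = -14633/140
The feasible region is unbounded (it extends along (3, -1), (9, 8)), but Z strictly decreases along every unbounded feasible direction, so there is no improving ray and the maximum is attained at a vertex.

The maximum is at (567/40, 399/40). Substituting into each constraint, equality holds for (i) and (v); the remaining constraints have slack.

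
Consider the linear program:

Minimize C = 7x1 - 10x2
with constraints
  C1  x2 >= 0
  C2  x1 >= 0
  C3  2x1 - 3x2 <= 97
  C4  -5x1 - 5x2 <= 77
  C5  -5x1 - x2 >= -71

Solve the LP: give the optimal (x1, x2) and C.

Corner points and C = 7x1 - 10x2:
  (0, 0) → C = 0
  (71/5, 0) → C = 497/5
  (0, 71) → C = -710

x1 = 0, x2 = 71, minimum C = -710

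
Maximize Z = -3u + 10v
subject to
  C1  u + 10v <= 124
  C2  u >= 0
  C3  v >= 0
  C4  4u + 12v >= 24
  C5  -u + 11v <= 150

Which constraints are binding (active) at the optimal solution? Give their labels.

Feasible corners and Z = -3u + 10v:
  (0, 62/5) → Z = 124
  (124, 0) → Z = -372
  (0, 2) → Z = 20
  (6, 0) → Z = -18

The maximum is at (0, 62/5). Substituting into each constraint, equality holds for C1 and C2; the remaining constraints have slack.

C1 and C2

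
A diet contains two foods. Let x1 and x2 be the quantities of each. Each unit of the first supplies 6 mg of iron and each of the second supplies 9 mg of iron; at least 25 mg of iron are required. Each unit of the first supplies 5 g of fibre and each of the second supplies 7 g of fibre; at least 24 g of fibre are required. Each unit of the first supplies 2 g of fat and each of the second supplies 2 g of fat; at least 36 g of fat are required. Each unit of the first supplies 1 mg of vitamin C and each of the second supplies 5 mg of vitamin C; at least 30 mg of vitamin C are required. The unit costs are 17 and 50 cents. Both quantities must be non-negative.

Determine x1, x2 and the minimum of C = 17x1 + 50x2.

Corner points and C = 17x1 + 50x2:
  (0, 18) → C = 900
  (30, 0) → C = 510
  (15, 3) → C = 405
The feasible region is unbounded (it extends along (0, 1), (1, 0)), but C strictly increases along every unbounded feasible direction, so there is no improving ray and the minimum is attained at a vertex.

The binding constraints are 2x1 + 2x2 = 36 and x1 + 5x2 = 30.
Solving simultaneously gives x1 = 15, x2 = 3.

x1 = 15, x2 = 3, minimum C = 405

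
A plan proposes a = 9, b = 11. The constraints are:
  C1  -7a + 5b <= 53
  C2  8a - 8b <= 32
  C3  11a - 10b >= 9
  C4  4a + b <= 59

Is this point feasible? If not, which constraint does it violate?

not feasible — violates C3

Constraint C3: 11a - 10b = -11, which is not ≥ 9. All other constraints are satisfied.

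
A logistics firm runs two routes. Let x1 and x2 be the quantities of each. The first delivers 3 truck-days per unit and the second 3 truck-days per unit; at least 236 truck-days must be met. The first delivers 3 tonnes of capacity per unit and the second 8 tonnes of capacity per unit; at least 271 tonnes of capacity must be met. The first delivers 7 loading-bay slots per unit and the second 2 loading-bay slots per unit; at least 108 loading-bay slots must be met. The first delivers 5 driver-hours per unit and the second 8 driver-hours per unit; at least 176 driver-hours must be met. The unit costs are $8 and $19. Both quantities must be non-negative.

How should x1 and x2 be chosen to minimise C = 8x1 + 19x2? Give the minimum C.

x1 = 215/3, x2 = 7, minimum C = 2119/3

Corner points and C = 8x1 + 19x2:
  (0, 236/3) → C = 4484/3
  (271/3, 0) → C = 2168/3
  (215/3, 7) → C = 2119/3
The feasible region is unbounded (it extends along (0, 1), (1, 0)), but C strictly increases along every unbounded feasible direction, so there is no improving ray and the minimum is attained at a vertex.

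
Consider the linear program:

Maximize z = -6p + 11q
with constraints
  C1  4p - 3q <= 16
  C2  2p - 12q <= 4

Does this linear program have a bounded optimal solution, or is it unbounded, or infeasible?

From the feasible point (30/7, 8/21), moving in the direction (-12, -2) keeps every constraint satisfied while z increases without bound.

unbounded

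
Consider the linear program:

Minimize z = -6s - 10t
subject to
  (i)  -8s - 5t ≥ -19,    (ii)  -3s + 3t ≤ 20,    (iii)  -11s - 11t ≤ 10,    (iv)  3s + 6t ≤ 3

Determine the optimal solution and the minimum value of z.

Vertices and z = -6s - 10t:
  (259/33, -289/33) → z = 1336/33
  (3, -1) → z = -8
  (-31/11, 21/11) → z = -24/11

The optimum lies where -8s - 5t = -19 and 3s + 6t = 3.
Solving simultaneously gives s = 3, t = -1.

s = 3, t = -1, minimum z = -8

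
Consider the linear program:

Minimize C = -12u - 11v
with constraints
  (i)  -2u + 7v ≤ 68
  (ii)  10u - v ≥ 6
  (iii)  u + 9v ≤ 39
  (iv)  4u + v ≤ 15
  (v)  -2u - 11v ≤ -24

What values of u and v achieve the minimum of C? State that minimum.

u = 96/35, v = 141/35, minimum C = -2703/35

Feasible corners and C = -12u - 11v:
  (93/91, 384/91) → C = -5340/91
  (45/56, 57/28) → C = -897/28
  (96/35, 141/35) → C = -2703/35
  (47/14, 11/7) → C = -403/7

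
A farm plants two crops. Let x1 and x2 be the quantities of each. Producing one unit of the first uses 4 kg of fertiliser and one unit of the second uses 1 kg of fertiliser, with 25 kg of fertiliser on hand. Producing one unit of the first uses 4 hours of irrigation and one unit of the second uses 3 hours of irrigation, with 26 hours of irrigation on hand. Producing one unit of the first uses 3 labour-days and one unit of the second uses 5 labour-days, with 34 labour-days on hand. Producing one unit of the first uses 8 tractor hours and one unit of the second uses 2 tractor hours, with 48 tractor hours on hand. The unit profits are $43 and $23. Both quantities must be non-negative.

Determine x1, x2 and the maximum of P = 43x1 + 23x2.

Vertices and P = 43x1 + 23x2:
  (0, 0) → P = 0
  (0, 34/5) → P = 782/5
  (6, 0) → P = 258
  (28/11, 58/11) → P = 2538/11
  (23/4, 1) → P = 1081/4

x1 = 23/4, x2 = 1, maximum P = 1081/4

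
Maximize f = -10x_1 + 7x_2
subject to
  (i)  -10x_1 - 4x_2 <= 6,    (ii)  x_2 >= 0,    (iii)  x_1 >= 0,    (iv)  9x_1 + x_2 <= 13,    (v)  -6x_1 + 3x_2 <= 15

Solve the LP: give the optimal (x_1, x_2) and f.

x_1 = 8/11, x_2 = 71/11, maximum f = 417/11

Corner points and f = -10x_1 + 7x_2:
  (0, 0) → f = 0
  (13/9, 0) → f = -130/9
  (0, 5) → f = 35
  (8/11, 71/11) → f = 417/11

The optimum lies where 9x_1 + x_2 = 13 and -6x_1 + 3x_2 = 15.
Solving simultaneously gives x_1 = 8/11, x_2 = 71/11.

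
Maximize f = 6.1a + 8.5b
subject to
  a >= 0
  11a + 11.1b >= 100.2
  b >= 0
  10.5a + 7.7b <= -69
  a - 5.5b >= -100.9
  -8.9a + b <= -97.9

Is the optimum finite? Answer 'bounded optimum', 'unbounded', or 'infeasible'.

infeasible

The boundaries b = 0 and -8.9a + b = -97.9 meet at (11, 0), but that point violates 10.5a + 7.7b ≤ -69. Every candidate vertex is excluded by some other constraint, so the feasible region is empty.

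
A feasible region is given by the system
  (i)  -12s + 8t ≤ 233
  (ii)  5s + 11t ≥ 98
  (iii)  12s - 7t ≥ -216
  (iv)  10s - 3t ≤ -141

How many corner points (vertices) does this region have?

3

Intersecting each pair of boundary lines and keeping only the points that satisfy every inequality leaves:
  (-1690/167, 2256/167)
  (-1257/125, 337/25)
  (-339/34, 234/17)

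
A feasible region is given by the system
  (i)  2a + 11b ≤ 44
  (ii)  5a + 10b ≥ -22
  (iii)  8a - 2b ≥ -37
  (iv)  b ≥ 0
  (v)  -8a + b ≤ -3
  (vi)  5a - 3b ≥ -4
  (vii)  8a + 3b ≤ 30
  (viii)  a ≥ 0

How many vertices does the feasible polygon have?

The feasible vertices (each the meet of two boundaries and inside every other half-plane) are:
  (88/61, 228/61)
  (99/41, 146/41)
  (3/8, 0)
  (15/4, 0)
  (13/19, 47/19)

5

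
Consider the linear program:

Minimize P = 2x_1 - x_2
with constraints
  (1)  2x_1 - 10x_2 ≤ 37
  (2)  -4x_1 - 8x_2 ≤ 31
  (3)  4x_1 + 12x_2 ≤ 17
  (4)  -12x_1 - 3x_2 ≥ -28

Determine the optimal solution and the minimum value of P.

x_1 = -127/4, x_2 = 12, minimum P = -151/2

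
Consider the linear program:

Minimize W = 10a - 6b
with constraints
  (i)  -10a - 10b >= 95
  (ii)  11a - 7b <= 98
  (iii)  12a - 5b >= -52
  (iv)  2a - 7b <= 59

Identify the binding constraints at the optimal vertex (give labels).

Extreme points and W = 10a - 6b:
  (-199/34, -62/17) → W = -623/17
  (-5/6, -26/3) → W = 131/3
  (-659/74, -406/37) → W = -859/37

The minimum is at (-199/34, -62/17). Substituting into each constraint, equality holds for (i) and (iii); the remaining constraints have slack.

(i) and (iii)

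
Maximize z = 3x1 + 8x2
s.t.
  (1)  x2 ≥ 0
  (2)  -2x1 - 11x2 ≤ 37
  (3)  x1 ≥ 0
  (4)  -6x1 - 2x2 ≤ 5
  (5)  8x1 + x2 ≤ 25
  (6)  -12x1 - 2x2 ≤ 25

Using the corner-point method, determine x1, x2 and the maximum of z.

x1 = 0, x2 = 25, maximum z = 200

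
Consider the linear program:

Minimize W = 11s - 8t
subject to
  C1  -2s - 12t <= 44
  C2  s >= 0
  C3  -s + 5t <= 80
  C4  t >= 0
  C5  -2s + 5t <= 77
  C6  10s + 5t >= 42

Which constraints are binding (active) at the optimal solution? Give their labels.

C2 and C5

Corner points and W = 11s - 8t:
  (0, 77/5) → W = -616/5
  (0, 42/5) → W = -336/5
  (3, 83/5) → W = -499/5
  (21/5, 0) → W = 231/5
The feasible region is unbounded (it extends along (5, 1), (1, 0)), but W strictly increases along every unbounded feasible direction, so there is no improving ray and the minimum is attained at a vertex.

The minimum is at (0, 77/5). Substituting into each constraint, equality holds for C2 and C5; the remaining constraints have slack.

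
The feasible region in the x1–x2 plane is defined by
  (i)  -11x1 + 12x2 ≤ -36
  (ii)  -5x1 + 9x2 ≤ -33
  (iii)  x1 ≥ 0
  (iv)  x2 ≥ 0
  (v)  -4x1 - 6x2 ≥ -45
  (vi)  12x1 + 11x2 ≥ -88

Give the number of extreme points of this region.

The feasible vertices (each the meet of two boundaries and inside every other half-plane) are:
  (33/5, 0)
  (201/22, 31/22)
  (45/4, 0)

3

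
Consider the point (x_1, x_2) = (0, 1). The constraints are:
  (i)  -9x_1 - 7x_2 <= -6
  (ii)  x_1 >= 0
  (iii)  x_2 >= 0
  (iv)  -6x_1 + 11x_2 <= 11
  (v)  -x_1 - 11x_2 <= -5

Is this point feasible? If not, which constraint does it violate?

feasible

(i): -7 ≤ -6 ✓
(ii): 0 ≥ 0 ✓
(iii): 1 ≥ 0 ✓
(iv): 11 ≤ 11 ✓
(v): -11 ≤ -5 ✓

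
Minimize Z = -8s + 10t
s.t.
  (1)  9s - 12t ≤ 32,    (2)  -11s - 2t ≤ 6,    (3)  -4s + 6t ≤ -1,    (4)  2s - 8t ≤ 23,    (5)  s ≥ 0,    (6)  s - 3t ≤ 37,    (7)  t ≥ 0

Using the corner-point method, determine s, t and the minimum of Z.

The optimum lies where 9s - 12t = 32 and -4s + 6t = -1.
Solving simultaneously gives s = 30, t = 119/6.

s = 30, t = 119/6, minimum Z = -125/3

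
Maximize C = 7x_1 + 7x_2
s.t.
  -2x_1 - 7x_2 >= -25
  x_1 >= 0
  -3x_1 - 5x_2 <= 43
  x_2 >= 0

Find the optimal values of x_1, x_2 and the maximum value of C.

At the optimal vertex, -2x_1 - 7x_2 = -25 and x_2 = 0.
Solving simultaneously gives x_1 = 25/2, x_2 = 0.

x_1 = 25/2, x_2 = 0, maximum C = 175/2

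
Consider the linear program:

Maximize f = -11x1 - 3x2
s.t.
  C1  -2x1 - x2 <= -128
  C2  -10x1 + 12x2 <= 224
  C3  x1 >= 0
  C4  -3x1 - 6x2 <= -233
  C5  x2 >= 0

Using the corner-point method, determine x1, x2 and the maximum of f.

Feasible corners and f = -11x1 - 3x2:
  (656/17, 864/17) → f = -9808/17
  (535/9, 82/9) → f = -6131/9
  (233/3, 0) → f = -2563/3
The feasible region is unbounded (it extends along (6, 5), (1, 0)), but f strictly decreases along every unbounded feasible direction, so there is no improving ray and the maximum is attained at a vertex.

The optimum lies where -2x1 - x2 = -128 and -10x1 + 12x2 = 224.
Solving simultaneously gives x1 = 656/17, x2 = 864/17.

x1 = 656/17, x2 = 864/17, maximum f = -9808/17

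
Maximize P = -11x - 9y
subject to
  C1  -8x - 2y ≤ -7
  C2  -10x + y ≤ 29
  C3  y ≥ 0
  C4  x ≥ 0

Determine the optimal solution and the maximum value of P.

x = 7/8, y = 0, maximum P = -77/8

Vertices and P = -11x - 9y:
  (7/8, 0) → P = -77/8
  (0, 7/2) → P = -63/2
  (0, 29) → P = -261
The feasible region is unbounded (it extends along (1, 10), (1, 0)), but P strictly decreases along every unbounded feasible direction, so there is no improving ray and the maximum is attained at a vertex.

The optimum lies where -8x - 2y = -7 and y = 0.
Solving simultaneously gives x = 7/8, y = 0.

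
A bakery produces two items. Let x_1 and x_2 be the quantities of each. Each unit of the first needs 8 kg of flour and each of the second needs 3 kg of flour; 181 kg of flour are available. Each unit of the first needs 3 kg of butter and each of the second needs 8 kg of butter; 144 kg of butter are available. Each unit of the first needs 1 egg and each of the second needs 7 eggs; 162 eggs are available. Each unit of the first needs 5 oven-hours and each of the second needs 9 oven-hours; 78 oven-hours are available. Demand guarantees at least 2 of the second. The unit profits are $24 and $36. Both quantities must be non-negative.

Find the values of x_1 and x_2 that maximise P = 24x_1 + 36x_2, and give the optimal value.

Corner points and P = 24x_1 + 36x_2:
  (0, 26/3) → P = 312
  (0, 2) → P = 72
  (12, 2) → P = 360

At the optimal vertex, 5x_1 + 9x_2 = 78 and x_2 = 2.
Solving simultaneously gives x_1 = 12, x_2 = 2.

x_1 = 12, x_2 = 2, maximum P = 360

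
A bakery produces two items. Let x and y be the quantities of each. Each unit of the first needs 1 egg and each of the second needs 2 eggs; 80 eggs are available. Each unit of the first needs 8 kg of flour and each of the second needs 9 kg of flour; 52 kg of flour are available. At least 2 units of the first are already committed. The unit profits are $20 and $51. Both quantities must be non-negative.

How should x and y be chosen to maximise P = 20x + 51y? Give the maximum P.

x = 2, y = 4, maximum P = 244

Feasible corners and P = 20x + 51y:
  (13/2, 0) → P = 130
  (2, 0) → P = 40
  (2, 4) → P = 244

The binding constraints are 8x + 9y = 52 and x = 2.
Solving simultaneously gives x = 2, y = 4.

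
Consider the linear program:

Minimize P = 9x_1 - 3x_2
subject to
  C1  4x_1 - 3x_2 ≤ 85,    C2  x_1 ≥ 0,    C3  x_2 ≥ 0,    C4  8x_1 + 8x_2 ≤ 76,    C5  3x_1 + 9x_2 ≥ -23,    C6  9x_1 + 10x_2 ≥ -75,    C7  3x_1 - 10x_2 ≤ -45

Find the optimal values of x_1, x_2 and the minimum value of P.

x_1 = 0, x_2 = 19/2, minimum P = -57/2

Feasible corners and P = 9x_1 - 3x_2:
  (0, 19/2) → P = -57/2
  (0, 9/2) → P = -27/2
  (50/13, 147/26) → P = 459/26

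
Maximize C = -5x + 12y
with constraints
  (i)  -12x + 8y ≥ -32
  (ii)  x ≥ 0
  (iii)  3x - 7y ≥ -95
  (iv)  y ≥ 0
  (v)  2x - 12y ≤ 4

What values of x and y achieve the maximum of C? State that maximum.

Corner points and C = -5x + 12y:
  (82/5, 103/5) → C = 826/5
  (11/4, 1/8) → C = -49/4
  (0, 95/7) → C = 1140/7
  (0, 0) → C = 0
  (2, 0) → C = -10

The binding constraints are -12x + 8y = -32 and 3x - 7y = -95.
Solving simultaneously gives x = 82/5, y = 103/5.

x = 82/5, y = 103/5, maximum C = 826/5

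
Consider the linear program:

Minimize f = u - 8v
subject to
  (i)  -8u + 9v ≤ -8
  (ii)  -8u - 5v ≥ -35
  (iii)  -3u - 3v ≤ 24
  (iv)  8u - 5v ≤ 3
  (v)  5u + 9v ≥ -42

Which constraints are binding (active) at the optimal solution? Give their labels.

Extreme points and f = u - 8v:
  (-13/32, -5/4) → f = 307/32
  (-34/13, -376/117) → f = 2702/117
  (-183/97, -351/97) → f = 2625/97

The minimum is at (-13/32, -5/4). Substituting into each constraint, equality holds for (i) and (iv); the remaining constraints have slack.

(i) and (iv)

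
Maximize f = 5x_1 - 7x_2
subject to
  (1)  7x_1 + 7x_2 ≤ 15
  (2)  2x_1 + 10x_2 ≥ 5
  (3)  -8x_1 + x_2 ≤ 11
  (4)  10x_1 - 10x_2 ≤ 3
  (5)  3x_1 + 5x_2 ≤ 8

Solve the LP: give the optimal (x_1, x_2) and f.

x_1 = 2/3, x_2 = 11/30, maximum f = 23/30

Corner points and f = 5x_1 - 7x_2:
  (-105/82, 31/41) → f = -959/82
  (2/3, 11/30) → f = 23/30
  (-47/43, 97/43) → f = -914/43
  (19/16, 71/80) → f = -11/40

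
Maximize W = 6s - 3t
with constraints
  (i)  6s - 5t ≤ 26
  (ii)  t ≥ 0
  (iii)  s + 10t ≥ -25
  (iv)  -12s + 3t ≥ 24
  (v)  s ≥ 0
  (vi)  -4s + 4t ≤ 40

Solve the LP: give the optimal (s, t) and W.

s = 0, t = 8, maximum W = -24

Extreme points and W = 6s - 3t:
  (0, 8) → W = -24
  (2/3, 32/3) → W = -28
  (0, 10) → W = -30

The binding constraints are -12s + 3t = 24 and s = 0.
Solving simultaneously gives s = 0, t = 8.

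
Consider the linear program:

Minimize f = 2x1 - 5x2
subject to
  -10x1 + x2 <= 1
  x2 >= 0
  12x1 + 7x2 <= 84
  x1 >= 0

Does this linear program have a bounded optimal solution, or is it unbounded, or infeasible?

Corner points and f = 2x1 - 5x2:
  (77/82, 426/41) → f = -2053/41
  (0, 1) → f = -5
  (7, 0) → f = 14
  (0, 0) → f = 0
The feasible region has finitely many vertices and no improving ray; the minimum is -2053/41 at (77/82, 426/41).

bounded optimum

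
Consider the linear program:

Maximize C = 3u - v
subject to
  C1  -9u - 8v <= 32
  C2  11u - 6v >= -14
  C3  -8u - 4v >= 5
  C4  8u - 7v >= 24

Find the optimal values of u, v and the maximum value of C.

Feasible corners and C = 3u - v:
  (22/7, -211/28) → C = 475/28
  (-32/127, -472/127) → C = 376/127
  (61/88, -29/11) → C = 415/88

u = 22/7, v = -211/28, maximum C = 475/28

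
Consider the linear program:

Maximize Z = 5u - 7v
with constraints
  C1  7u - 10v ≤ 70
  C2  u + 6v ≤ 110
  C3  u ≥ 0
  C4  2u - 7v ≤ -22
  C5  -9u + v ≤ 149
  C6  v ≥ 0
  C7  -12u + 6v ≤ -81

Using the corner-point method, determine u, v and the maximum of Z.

Corner points and Z = 5u - 7v:
  (380/13, 175/13) → Z = 675/13
  (710/29, 294/29) → Z = 1492/29
  (191/13, 413/26) → Z = -981/26
  (233/24, 71/12) → Z = 57/8

The optimum lies where 7u - 10v = 70 and u + 6v = 110.
Solving simultaneously gives u = 380/13, v = 175/13.

u = 380/13, v = 175/13, maximum Z = 675/13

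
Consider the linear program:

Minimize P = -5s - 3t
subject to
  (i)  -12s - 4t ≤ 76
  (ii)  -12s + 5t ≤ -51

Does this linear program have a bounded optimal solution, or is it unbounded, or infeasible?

From the feasible point (-44/27, -127/9), moving in the direction (5, 12) keeps every constraint satisfied while P decreases without bound.

unbounded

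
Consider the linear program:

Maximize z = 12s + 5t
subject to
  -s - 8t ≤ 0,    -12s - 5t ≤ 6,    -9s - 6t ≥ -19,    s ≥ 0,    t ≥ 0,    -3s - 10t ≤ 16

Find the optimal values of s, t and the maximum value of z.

Corner points and z = 12s + 5t:
  (0, 0) → z = 0
  (0, 19/6) → z = 95/6
  (19/9, 0) → z = 76/3

s = 19/9, t = 0, maximum z = 76/3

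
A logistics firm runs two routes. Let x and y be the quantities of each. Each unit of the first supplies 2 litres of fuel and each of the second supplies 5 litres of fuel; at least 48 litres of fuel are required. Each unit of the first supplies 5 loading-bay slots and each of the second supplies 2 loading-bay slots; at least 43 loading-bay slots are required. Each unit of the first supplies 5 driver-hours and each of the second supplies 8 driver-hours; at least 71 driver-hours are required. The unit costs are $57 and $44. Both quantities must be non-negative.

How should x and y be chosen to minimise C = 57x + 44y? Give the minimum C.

x = 17/3, y = 22/3, minimum C = 1937/3

Vertices and C = 57x + 44y:
  (0, 43/2) → C = 946
  (24, 0) → C = 1368
  (17/3, 22/3) → C = 1937/3
The feasible region is unbounded (it extends along (0, 1), (1, 0)), but C strictly increases along every unbounded feasible direction, so there is no improving ray and the minimum is attained at a vertex.

The optimum lies where 2x + 5y = 48 and 5x + 2y = 43.
Solving simultaneously gives x = 17/3, y = 22/3.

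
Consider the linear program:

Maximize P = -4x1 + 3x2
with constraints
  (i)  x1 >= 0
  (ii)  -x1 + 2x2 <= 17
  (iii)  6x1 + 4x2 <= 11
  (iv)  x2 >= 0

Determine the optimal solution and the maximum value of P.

Feasible corners and P = -4x1 + 3x2:
  (0, 11/4) → P = 33/4
  (0, 0) → P = 0
  (11/6, 0) → P = -22/3

The optimum lies where x1 = 0 and 6x1 + 4x2 = 11.
Solving simultaneously gives x1 = 0, x2 = 11/4.

x1 = 0, x2 = 11/4, maximum P = 33/4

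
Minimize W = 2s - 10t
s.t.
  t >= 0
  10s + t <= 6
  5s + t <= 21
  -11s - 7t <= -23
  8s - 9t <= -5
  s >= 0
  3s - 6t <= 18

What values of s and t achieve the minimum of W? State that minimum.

Vertices and W = 2s - 10t:
  (19/59, 164/59) → W = -1602/59
  (0, 6) → W = -60
  (0, 23/7) → W = -230/7

The binding constraints are 10s + t = 6 and s = 0.
Solving simultaneously gives s = 0, t = 6.

s = 0, t = 6, minimum W = -60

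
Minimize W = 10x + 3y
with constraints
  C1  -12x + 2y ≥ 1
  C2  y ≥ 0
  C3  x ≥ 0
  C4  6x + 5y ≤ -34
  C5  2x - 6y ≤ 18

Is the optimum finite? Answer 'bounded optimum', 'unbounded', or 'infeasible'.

The boundaries -12x + 2y = 1 and x = 0 meet at (0, 1/2), but that point violates 6x + 5y ≤ -34. Every candidate vertex is excluded by some other constraint, so the feasible region is empty.

infeasible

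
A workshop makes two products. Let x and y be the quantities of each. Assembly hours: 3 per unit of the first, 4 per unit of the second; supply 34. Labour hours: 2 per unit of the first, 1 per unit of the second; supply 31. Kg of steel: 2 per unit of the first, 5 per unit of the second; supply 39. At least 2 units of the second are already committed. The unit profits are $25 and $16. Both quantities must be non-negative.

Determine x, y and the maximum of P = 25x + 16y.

x = 26/3, y = 2, maximum P = 746/3

Feasible corners and P = 25x + 16y:
  (0, 39/5) → P = 624/5
  (0, 2) → P = 32
  (2, 7) → P = 162
  (26/3, 2) → P = 746/3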